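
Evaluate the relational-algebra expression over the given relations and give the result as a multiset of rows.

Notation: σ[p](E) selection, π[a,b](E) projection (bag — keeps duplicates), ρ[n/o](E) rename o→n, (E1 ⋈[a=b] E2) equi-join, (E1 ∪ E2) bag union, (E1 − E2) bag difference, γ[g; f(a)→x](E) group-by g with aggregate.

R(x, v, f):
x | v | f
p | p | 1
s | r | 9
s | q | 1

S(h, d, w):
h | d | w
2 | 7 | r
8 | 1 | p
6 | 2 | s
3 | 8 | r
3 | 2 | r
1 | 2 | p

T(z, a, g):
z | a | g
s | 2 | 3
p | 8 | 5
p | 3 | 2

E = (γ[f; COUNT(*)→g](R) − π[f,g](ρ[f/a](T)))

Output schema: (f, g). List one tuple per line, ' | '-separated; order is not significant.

Row counts bottom-up:
  R → 3
  γ[f; COUNT(*)→g](R) → 2
  T → 3
  ρ[f/a](T) → 3
  π[f,g](ρ[f/a](T)) → 3
  (γ[f; COUNT(*)→g](R) − π[f,g](ρ[f/a](T))) → 2

== RESULT ==
f | g
1 | 2
9 | 1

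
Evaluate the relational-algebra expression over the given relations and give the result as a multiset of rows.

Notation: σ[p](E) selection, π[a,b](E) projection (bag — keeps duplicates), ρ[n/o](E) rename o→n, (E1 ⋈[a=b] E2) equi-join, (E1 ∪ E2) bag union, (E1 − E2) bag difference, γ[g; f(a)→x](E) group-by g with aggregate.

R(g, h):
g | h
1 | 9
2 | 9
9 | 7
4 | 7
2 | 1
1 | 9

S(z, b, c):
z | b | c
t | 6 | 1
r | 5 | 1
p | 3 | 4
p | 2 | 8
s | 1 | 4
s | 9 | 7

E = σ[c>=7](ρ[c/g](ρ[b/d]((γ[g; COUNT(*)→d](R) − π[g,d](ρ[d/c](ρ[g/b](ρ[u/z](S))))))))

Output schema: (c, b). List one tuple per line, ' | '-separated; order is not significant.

Subexpression sizes:
  R → 6
  γ[g; COUNT(*)→d](R) → 4
  S → 6
  ρ[u/z](S) → 6
  ρ[g/b](ρ[u/z](S)) → 6
  ρ[d/c](ρ[g/b](ρ[u/z](S))) → 6
  π[g,d](ρ[d/c](ρ[g/b](ρ[u/z](S)))) → 6
  (γ[g; COUNT(*)→d](R) − π[g,d](ρ[d/c](ρ[g/b](ρ[u/z](S))))) → 4
  ρ[b/d]((γ[g; COUNT(*)→d](R) − π[g,d](ρ[d/c](ρ[g/b](ρ[u/z](S)))))) → 4
  ρ[c/g](ρ[b/d]((γ[g; COUNT(*)→d](R) − π[g,d](ρ[d/c](ρ[g/b](ρ[u/z](S))))))) → 4
  σ[c>=7](ρ[c/g](ρ[b/d]((γ[g; COUNT(*)→d](R) − π[g,d](ρ[d/c](ρ[g/b](ρ[u/z](S)))))))) → 1

== RESULT ==
c | b
9 | 1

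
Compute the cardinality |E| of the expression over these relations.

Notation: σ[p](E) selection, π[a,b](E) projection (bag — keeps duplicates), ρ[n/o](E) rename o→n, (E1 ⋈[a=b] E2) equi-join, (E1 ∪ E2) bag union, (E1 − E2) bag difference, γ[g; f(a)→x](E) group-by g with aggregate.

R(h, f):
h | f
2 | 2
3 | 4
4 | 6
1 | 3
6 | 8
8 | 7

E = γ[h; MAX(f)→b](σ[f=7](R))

Row counts bottom-up:
  R → 6
  σ[f=7](R) → 1
  γ[h; MAX(f)→b](σ[f=7](R)) → 1

|E| = 1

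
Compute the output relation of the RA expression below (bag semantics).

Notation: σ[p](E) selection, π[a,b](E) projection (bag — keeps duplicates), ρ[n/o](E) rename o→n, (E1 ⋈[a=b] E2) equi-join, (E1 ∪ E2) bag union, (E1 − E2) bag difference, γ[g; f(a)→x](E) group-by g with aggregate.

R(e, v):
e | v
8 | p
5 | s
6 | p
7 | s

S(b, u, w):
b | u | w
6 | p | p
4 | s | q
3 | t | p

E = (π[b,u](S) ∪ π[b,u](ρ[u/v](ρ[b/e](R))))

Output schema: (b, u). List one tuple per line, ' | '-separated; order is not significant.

Per-node cardinality:
  S → 3
  π[b,u](S) → 3
  R → 4
  ρ[b/e](R) → 4
  ρ[u/v](ρ[b/e](R)) → 4
  π[b,u](ρ[u/v](ρ[b/e](R))) → 4
  (π[b,u](S) ∪ π[b,u](ρ[u/v](ρ[b/e](R)))) → 7

== RESULT ==
b | u
3 | t
4 | s
5 | s
6 | p
6 | p
7 | s
8 | p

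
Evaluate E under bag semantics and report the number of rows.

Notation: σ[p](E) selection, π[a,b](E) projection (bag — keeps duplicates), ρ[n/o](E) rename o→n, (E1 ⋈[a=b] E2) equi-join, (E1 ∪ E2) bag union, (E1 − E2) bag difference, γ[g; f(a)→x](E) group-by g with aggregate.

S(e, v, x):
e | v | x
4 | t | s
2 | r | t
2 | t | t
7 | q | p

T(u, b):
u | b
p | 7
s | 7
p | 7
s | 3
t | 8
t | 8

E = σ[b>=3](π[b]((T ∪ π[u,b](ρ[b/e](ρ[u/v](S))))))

Row counts bottom-up:
  T → 6
  S → 4
  ρ[u/v](S) → 4
  ρ[b/e](ρ[u/v](S)) → 4
  π[u,b](ρ[b/e](ρ[u/v](S))) → 4
  (T ∪ π[u,b](ρ[b/e](ρ[u/v](S)))) → 10
  π[b]((T ∪ π[u,b](ρ[b/e](ρ[u/v](S))))) → 10
  σ[b>=3](π[b]((T ∪ π[u,b](ρ[b/e](ρ[u/v](S)))))) → 8

|E| = 8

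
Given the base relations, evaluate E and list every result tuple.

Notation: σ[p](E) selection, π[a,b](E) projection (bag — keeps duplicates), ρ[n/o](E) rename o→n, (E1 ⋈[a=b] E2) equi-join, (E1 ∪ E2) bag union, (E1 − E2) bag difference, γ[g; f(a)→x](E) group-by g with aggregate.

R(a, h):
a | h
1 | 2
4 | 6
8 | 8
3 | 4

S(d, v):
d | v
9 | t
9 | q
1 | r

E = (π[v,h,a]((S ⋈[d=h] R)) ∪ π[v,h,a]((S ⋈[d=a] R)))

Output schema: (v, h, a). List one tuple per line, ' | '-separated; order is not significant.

Per-node cardinality:
  S → 3
  R → 4
  (S ⋈[d=h] R) → 0
  π[v,h,a]((S ⋈[d=h] R)) → 0
  S → 3
  R → 4
  (S ⋈[d=a] R) → 1
  π[v,h,a]((S ⋈[d=a] R)) → 1
  (π[v,h,a]((S ⋈[d=h] R)) ∪ π[v,h,a]((S ⋈[d=a] R))) → 1

== RESULT ==
v | h | a
r | 2 | 1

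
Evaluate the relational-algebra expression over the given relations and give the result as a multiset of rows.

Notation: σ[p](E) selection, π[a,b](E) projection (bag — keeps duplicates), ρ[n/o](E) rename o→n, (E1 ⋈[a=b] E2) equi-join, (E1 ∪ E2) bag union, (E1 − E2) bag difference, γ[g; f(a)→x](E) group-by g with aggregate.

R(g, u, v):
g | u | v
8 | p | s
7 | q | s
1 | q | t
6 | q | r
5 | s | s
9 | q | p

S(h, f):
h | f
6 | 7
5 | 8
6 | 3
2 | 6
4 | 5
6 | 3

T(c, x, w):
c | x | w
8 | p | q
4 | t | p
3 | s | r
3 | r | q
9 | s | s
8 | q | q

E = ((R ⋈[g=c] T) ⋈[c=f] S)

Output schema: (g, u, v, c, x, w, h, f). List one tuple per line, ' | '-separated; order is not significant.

Row counts bottom-up:
  R → 6
  T → 6
  (R ⋈[g=c] T) → 3
  S → 6
  ((R ⋈[g=c] T) ⋈[c=f] S) → 2

== RESULT ==
g | u | v | c | x | w | h | f
8 | p | s | 8 | p | q | 5 | 8
8 | p | s | 8 | q | q | 5 | 8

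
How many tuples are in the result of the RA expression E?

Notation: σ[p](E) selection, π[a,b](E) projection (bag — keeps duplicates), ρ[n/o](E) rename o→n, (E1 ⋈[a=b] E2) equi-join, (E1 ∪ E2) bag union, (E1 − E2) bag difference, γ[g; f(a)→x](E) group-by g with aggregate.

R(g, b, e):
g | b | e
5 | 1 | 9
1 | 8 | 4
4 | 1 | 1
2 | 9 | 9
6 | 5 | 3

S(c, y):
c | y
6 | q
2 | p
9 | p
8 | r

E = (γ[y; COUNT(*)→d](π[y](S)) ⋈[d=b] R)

Subexpression sizes:
  S → 4
  π[y](S) → 4
  γ[y; COUNT(*)→d](π[y](S)) → 3
  R → 5
  (γ[y; COUNT(*)→d](π[y](S)) ⋈[d=b] R) → 4

|E| = 4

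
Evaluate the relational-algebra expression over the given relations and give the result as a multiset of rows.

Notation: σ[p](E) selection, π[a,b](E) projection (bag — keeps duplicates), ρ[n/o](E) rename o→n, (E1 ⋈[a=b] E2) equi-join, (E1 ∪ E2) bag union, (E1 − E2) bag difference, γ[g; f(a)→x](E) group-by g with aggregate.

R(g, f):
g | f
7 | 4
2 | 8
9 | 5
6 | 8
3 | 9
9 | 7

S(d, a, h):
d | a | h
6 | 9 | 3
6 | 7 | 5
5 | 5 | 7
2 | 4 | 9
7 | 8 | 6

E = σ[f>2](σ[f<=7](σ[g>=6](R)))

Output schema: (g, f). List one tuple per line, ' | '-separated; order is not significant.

Stepwise |·|:
  R → 6
  σ[g>=6](R) → 4
  σ[f<=7](σ[g>=6](R)) → 3
  σ[f>2](σ[f<=7](σ[g>=6](R))) → 3

== RESULT ==
g | f
7 | 4
9 | 5
9 | 7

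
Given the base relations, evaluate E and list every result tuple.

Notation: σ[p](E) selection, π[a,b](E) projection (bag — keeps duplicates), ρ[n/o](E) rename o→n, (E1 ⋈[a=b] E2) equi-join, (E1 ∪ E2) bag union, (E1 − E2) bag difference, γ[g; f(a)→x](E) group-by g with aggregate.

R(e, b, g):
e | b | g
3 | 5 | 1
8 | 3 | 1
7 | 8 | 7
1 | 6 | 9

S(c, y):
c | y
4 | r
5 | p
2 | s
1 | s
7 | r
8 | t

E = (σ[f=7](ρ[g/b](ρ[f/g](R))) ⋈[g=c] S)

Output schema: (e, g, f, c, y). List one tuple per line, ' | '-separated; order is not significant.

Subexpression sizes:
  R → 4
  ρ[f/g](R) → 4
  ρ[g/b](ρ[f/g](R)) → 4
  σ[f=7](ρ[g/b](ρ[f/g](R))) → 1
  S → 6
  (σ[f=7](ρ[g/b](ρ[f/g](R))) ⋈[g=c] S) → 1

== RESULT ==
e | g | f | c | y
7 | 8 | 7 | 8 | t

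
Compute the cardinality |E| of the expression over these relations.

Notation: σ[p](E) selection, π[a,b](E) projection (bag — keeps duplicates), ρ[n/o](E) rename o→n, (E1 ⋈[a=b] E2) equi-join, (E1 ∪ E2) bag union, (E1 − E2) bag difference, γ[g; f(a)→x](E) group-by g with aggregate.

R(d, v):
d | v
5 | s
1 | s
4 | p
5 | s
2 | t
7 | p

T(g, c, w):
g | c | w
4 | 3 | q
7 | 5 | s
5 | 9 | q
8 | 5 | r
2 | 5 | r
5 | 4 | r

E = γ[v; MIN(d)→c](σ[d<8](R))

Stepwise |·|:
  R → 6
  σ[d<8](R) → 6
  γ[v; MIN(d)→c](σ[d<8](R)) → 3

|E| = 3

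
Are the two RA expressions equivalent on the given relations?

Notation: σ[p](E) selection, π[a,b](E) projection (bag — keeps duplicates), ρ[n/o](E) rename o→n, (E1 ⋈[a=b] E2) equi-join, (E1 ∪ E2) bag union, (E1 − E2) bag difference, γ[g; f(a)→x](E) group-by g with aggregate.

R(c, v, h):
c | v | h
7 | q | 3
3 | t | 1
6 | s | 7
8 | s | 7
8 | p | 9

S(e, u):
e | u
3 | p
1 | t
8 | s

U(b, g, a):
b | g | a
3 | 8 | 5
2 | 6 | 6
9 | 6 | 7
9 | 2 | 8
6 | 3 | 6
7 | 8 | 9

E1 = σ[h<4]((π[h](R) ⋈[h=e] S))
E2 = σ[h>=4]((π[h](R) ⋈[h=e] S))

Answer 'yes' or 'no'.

E1 row counts bottom-up:
  R → 5
  π[h](R) → 5
  S → 3
  (π[h](R) ⋈[h=e] S) → 2
  σ[h<4]((π[h](R) ⋈[h=e] S)) → 2
E2 row counts bottom-up:
  R → 5
  π[h](R) → 5
  S → 3
  (π[h](R) ⋈[h=e] S) → 2
  σ[h>=4]((π[h](R) ⋈[h=e] S)) → 0

E1 result:
h | e | u
1 | 1 | t
3 | 3 | p
E2 result:
h | e | u
(0 rows)
Witness: (3, 3, 'p') appears 1× in E1 but 0× in E2.

no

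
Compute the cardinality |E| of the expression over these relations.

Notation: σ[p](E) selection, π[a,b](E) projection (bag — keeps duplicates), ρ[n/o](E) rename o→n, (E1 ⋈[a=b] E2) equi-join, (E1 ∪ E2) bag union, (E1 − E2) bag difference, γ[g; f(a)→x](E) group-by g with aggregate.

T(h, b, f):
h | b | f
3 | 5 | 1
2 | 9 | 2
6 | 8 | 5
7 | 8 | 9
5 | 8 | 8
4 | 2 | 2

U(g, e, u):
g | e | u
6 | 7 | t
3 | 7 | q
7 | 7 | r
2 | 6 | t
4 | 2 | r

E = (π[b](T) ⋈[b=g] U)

Per-node cardinality:
  T → 6
  π[b](T) → 6
  U → 5
  (π[b](T) ⋈[b=g] U) → 1

|E| = 1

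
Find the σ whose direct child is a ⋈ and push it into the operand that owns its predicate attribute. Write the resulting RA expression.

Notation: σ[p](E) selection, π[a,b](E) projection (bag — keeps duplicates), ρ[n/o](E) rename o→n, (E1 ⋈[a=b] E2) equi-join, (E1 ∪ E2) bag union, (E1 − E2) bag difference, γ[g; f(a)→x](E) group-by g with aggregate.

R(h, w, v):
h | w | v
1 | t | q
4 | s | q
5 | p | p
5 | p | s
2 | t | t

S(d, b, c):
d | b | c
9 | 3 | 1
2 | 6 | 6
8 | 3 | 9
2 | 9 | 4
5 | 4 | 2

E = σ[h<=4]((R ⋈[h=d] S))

σ filters on h, owned by the left side.
E' = (σ[h<=4](R) ⋈[h=d] S)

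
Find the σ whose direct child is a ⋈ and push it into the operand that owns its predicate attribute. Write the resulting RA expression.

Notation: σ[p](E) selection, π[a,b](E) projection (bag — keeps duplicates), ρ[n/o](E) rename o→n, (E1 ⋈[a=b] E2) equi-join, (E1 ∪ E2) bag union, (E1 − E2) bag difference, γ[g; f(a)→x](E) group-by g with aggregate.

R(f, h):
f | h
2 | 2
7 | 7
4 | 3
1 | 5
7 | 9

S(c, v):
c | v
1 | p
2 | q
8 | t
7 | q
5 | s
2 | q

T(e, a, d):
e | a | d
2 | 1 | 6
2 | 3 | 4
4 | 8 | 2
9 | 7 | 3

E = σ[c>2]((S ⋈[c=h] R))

σ filters on c, owned by the left side.
E' = (σ[c>2](S) ⋈[c=h] R)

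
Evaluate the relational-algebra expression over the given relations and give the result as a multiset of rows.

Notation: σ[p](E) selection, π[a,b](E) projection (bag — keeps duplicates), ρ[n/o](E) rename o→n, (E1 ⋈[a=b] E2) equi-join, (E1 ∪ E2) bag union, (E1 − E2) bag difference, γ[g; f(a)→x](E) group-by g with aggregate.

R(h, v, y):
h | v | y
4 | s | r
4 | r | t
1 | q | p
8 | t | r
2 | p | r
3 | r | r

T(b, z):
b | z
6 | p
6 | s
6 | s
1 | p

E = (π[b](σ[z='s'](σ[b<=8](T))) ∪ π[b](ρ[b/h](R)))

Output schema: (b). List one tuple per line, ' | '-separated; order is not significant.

Row counts bottom-up:
  T → 4
  σ[b<=8](T) → 4
  σ[z='s'](σ[b<=8](T)) → 2
  π[b](σ[z='s'](σ[b<=8](T))) → 2
  R → 6
  ρ[b/h](R) → 6
  π[b](ρ[b/h](R)) → 6
  (π[b](σ[z='s'](σ[b<=8](T))) ∪ π[b](ρ[b/h](R))) → 8

== RESULT ==
b
1
2
3
4
4
6
6
8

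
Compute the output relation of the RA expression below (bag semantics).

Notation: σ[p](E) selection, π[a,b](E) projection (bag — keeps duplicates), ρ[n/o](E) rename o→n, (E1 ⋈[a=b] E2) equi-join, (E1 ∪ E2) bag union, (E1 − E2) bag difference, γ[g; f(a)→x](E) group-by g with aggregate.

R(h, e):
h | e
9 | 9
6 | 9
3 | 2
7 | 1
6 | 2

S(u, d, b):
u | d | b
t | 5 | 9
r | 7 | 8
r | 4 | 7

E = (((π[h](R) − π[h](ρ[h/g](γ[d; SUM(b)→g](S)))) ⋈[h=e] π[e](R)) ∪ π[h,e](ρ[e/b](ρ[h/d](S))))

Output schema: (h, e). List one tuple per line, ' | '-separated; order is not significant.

Stepwise |·|:
  R → 5
  π[h](R) → 5
  S → 3
  γ[d; SUM(b)→g](S) → 3
  ρ[h/g](γ[d; SUM(b)→g](S)) → 3
  π[h](ρ[h/g](γ[d; SUM(b)→g](S))) → 3
  (π[h](R) − π[h](ρ[h/g](γ[d; SUM(b)→g](S)))) → 3
  R → 5
  π[e](R) → 5
  ((π[h](R) − π[h](ρ[h/g](γ[d; SUM(b)→g](S)))) ⋈[h=e] π[e](R)) → 0
  S → 3
  ρ[h/d](S) → 3
  ρ[e/b](ρ[h/d](S)) → 3
  π[h,e](ρ[e/b](ρ[h/d](S))) → 3
  (((π[h](R) − π[h](ρ[h/g](γ[d; SUM(b)→g](S)))) ⋈[h=e] π[e](R)) ∪ π[h,e](ρ[e/b](ρ[h/d](S)))) → 3

== RESULT ==
h | e
4 | 7
5 | 9
7 | 8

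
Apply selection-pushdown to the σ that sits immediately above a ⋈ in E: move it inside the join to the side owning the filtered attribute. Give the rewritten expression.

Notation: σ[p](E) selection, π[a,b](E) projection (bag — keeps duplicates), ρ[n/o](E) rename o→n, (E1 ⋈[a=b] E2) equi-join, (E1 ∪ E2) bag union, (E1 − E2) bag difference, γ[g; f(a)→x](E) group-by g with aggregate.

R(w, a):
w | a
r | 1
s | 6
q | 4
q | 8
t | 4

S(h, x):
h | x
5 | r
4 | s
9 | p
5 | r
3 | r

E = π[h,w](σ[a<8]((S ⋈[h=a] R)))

σ filters on a, owned by the right side.
E' = π[h,w]((S ⋈[h=a] σ[a<8](R)))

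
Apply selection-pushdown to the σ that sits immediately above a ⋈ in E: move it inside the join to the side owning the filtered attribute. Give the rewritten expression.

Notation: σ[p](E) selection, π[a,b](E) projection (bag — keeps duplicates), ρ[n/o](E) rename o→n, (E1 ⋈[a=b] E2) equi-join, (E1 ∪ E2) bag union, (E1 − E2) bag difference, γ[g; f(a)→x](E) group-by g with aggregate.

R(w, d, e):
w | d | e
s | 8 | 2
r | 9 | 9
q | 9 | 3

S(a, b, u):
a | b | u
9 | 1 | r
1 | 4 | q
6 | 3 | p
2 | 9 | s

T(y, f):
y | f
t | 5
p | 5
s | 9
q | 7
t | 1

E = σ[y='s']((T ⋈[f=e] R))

σ filters on y, owned by the left side.
E' = (σ[y='s'](T) ⋈[f=e] R)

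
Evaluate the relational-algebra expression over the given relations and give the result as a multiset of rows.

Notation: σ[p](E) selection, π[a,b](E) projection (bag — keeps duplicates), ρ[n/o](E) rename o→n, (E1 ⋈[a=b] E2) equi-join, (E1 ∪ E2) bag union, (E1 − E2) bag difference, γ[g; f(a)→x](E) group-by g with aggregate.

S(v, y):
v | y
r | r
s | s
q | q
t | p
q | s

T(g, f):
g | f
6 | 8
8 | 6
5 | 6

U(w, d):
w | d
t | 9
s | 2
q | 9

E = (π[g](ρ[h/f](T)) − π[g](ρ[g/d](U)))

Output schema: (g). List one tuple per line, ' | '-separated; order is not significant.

Row counts bottom-up:
  T → 3
  ρ[h/f](T) → 3
  π[g](ρ[h/f](T)) → 3
  U → 3
  ρ[g/d](U) → 3
  π[g](ρ[g/d](U)) → 3
  (π[g](ρ[h/f](T)) − π[g](ρ[g/d](U))) → 3

== RESULT ==
g
5
6
8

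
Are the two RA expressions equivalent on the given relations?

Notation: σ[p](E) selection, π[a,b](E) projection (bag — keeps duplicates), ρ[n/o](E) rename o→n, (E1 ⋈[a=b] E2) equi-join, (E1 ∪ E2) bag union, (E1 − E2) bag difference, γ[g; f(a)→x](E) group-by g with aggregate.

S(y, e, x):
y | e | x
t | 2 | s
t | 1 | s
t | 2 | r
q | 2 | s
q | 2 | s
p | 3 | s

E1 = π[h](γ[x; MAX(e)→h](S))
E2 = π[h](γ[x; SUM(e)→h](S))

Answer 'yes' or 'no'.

E1 stepwise |·|:
  S → 6
  γ[x; MAX(e)→h](S) → 2
  π[h](γ[x; MAX(e)→h](S)) → 2
E2 stepwise |·|:
  S → 6
  γ[x; SUM(e)→h](S) → 2
  π[h](γ[x; SUM(e)→h](S)) → 2

E1 result:
h
2
3
E2 result:
h
2
10
Witness: (3,) appears 1× in E1 but 0× in E2.

no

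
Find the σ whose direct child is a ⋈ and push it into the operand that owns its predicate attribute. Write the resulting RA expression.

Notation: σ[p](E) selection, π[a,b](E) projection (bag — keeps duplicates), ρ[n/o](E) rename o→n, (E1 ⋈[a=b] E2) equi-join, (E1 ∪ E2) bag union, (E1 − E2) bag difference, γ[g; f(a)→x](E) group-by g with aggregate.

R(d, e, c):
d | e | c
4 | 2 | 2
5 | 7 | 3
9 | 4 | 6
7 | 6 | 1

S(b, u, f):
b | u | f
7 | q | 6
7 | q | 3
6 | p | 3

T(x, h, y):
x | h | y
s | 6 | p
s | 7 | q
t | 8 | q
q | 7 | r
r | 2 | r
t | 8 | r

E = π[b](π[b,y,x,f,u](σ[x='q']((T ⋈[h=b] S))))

σ filters on x, owned by the left side.
E' = π[b](π[b,y,x,f,u]((σ[x='q'](T) ⋈[h=b] S)))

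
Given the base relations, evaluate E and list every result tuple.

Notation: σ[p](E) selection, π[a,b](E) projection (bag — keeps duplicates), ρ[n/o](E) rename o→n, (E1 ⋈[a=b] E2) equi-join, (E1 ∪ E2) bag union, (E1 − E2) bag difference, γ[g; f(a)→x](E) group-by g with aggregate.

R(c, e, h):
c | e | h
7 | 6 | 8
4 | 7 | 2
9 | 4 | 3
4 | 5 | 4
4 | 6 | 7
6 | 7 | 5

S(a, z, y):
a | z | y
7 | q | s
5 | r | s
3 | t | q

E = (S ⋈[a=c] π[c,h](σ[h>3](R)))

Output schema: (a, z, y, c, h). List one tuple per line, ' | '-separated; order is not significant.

Per-node cardinality:
  S → 3
  R → 6
  σ[h>3](R) → 4
  π[c,h](σ[h>3](R)) → 4
  (S ⋈[a=c] π[c,h](σ[h>3](R))) → 1

== RESULT ==
a | z | y | c | h
7 | q | s | 7 | 8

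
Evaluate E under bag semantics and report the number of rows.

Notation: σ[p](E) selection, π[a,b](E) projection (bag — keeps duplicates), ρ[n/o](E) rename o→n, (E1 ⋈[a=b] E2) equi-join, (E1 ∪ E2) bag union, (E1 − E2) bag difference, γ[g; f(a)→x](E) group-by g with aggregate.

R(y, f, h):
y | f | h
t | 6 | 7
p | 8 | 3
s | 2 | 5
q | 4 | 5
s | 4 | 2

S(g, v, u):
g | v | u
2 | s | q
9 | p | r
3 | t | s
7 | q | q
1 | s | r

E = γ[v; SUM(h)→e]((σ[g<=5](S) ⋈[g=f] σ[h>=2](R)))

Subexpression sizes:
  S → 5
  σ[g<=5](S) → 3
  R → 5
  σ[h>=2](R) → 5
  (σ[g<=5](S) ⋈[g=f] σ[h>=2](R)) → 1
  γ[v; SUM(h)→e]((σ[g<=5](S) ⋈[g=f] σ[h>=2](R))) → 1

|E| = 1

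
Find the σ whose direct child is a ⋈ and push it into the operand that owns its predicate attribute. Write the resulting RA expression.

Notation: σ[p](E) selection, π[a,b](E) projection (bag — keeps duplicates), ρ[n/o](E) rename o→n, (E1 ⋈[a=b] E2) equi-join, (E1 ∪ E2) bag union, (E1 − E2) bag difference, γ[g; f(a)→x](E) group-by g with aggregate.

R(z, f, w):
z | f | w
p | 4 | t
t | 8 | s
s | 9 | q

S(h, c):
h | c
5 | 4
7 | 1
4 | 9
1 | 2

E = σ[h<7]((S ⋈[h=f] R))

σ filters on h, owned by the left side.
E' = (σ[h<7](S) ⋈[h=f] R)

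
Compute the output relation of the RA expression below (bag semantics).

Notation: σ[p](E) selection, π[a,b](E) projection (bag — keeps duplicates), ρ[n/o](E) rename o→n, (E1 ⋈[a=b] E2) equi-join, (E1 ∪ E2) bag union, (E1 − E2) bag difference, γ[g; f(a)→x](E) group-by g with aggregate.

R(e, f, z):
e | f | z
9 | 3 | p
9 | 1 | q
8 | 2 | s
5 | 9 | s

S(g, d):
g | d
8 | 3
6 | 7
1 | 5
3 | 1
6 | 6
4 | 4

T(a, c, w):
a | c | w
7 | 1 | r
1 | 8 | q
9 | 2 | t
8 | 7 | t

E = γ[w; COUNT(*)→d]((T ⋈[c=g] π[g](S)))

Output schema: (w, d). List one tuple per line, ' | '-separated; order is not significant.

Row counts bottom-up:
  T → 4
  S → 6
  π[g](S) → 6
  (T ⋈[c=g] π[g](S)) → 2
  γ[w; COUNT(*)→d]((T ⋈[c=g] π[g](S))) → 2

== RESULT ==
w | d
q | 1
r | 1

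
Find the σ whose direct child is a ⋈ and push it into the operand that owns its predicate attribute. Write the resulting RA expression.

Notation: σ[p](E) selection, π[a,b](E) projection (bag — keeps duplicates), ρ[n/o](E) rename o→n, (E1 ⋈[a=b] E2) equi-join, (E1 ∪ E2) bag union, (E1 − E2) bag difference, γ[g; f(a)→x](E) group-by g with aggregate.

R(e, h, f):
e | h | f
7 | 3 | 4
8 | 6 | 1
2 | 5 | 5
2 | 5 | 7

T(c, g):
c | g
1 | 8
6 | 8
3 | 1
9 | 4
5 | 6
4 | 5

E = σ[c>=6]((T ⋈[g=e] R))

σ filters on c, owned by the left side.
E' = (σ[c>=6](T) ⋈[g=e] R)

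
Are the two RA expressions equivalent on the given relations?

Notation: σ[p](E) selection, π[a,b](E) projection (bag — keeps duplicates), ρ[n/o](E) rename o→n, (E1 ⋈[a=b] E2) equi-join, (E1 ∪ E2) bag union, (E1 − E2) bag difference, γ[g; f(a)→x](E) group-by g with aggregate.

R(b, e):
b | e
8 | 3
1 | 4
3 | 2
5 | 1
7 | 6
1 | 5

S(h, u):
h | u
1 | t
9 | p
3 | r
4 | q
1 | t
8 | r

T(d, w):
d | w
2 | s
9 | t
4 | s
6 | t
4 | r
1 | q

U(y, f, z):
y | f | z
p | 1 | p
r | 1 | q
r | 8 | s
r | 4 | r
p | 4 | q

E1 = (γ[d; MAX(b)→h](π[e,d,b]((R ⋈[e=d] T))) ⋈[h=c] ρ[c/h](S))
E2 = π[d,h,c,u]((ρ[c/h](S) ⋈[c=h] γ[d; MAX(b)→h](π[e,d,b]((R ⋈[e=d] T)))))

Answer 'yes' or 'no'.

E1 subexpression sizes:
  R → 6
  T → 6
  (R ⋈[e=d] T) → 5
  π[e,d,b]((R ⋈[e=d] T)) → 5
  γ[d; MAX(b)→h](π[e,d,b]((R ⋈[e=d] T))) → 4
  S → 6
  ρ[c/h](S) → 6
  (γ[d; MAX(b)→h](π[e,d,b]((R ⋈[e=d] T))) ⋈[h=c] ρ[c/h](S)) → 3
E2 subexpression sizes:
  S → 6
  ρ[c/h](S) → 6
  R → 6
  T → 6
  (R ⋈[e=d] T) → 5
  π[e,d,b]((R ⋈[e=d] T)) → 5
  γ[d; MAX(b)→h](π[e,d,b]((R ⋈[e=d] T))) → 4
  (ρ[c/h](S) ⋈[c=h] γ[d; MAX(b)→h](π[e,d,b]((R ⋈[e=d] T)))) → 3
  π[d,h,c,u]((ρ[c/h](S) ⋈[c=h] γ[d; MAX(b)→h](π[e,d,b]((R ⋈[e=d] T))))) → 3

E1 and E2 produce the same multiset:
d | h | c | u
2 | 3 | 3 | r
4 | 1 | 1 | t
4 | 1 | 1 | t

yes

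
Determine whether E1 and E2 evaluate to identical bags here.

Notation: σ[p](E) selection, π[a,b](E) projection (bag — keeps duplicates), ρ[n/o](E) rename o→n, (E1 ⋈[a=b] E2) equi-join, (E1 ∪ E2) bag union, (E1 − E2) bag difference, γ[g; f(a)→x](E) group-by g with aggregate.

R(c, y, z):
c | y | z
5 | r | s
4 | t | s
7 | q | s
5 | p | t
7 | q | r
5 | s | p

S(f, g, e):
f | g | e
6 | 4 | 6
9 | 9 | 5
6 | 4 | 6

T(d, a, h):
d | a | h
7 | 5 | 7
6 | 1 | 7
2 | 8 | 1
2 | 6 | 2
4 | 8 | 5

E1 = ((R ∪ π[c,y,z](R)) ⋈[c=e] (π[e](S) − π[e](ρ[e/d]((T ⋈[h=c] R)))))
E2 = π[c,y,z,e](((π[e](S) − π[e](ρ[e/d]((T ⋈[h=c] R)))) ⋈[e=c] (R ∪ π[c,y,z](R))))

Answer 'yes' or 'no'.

E1 row counts bottom-up:
  R → 6
  R → 6
  π[c,y,z](R) → 6
  (R ∪ π[c,y,z](R)) → 12
  S → 3
  π[e](S) → 3
  T → 5
  R → 6
  (T ⋈[h=c] R) → 7
  ρ[e/d]((T ⋈[h=c] R)) → 7
  π[e](ρ[e/d]((T ⋈[h=c] R))) → 7
  (π[e](S) − π[e](ρ[e/d]((T ⋈[h=c] R)))) → 1
  ((R ∪ π[c,y,z](R)) ⋈[c=e] (π[e](S) − π[e](ρ[e/d]((T ⋈[h=c] R))))) → 6
E2 row counts bottom-up:
  S → 3
  π[e](S) → 3
  T → 5
  R → 6
  (T ⋈[h=c] R) → 7
  ρ[e/d]((T ⋈[h=c] R)) → 7
  π[e](ρ[e/d]((T ⋈[h=c] R))) → 7
  (π[e](S) − π[e](ρ[e/d]((T ⋈[h=c] R)))) → 1
  R → 6
  R → 6
  π[c,y,z](R) → 6
  (R ∪ π[c,y,z](R)) → 12
  ((π[e](S) − π[e](ρ[e/d]((T ⋈[h=c] R)))) ⋈[e=c] (R ∪ π[c,y,z](R))) → 6
  π[c,y,z,e](((π[e](S) − π[e](ρ[e/d]((T ⋈[h=c] R)))) ⋈[e=c] (R ∪ π[c,y,z](R)))) → 6

E1 and E2 produce the same multiset:
c | y | z | e
5 | p | t | 5
5 | p | t | 5
5 | r | s | 5
5 | r | s | 5
5 | s | p | 5
5 | s | p | 5

yes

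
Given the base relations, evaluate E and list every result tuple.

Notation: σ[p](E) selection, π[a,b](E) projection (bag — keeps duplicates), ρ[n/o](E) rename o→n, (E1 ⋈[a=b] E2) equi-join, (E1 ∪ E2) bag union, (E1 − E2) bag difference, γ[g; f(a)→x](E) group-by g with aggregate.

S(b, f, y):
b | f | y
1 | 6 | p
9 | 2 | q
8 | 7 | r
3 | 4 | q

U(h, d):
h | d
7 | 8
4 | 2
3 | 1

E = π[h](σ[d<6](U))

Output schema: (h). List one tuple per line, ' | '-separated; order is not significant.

Row counts bottom-up:
  U → 3
  σ[d<6](U) → 2
  π[h](σ[d<6](U)) → 2

== RESULT ==
h
3
4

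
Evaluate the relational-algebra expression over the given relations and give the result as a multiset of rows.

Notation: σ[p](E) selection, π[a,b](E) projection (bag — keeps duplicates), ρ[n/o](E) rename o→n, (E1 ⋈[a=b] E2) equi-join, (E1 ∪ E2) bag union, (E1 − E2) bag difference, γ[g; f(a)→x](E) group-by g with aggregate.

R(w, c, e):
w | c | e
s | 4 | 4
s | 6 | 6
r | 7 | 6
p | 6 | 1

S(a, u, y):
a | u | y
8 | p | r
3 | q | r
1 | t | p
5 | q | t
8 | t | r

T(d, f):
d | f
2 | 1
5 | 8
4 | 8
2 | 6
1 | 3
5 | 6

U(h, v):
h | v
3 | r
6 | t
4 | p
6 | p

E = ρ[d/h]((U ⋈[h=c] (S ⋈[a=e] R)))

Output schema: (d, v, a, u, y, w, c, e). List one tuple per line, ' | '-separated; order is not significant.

Stepwise |·|:
  U → 4
  S → 5
  R → 4
  (S ⋈[a=e] R) → 1
  (U ⋈[h=c] (S ⋈[a=e] R)) → 2
  ρ[d/h]((U ⋈[h=c] (S ⋈[a=e] R))) → 2

== RESULT ==
d | v | a | u | y | w | c | e
6 | p | 1 | t | p | p | 6 | 1
6 | t | 1 | t | p | p | 6 | 1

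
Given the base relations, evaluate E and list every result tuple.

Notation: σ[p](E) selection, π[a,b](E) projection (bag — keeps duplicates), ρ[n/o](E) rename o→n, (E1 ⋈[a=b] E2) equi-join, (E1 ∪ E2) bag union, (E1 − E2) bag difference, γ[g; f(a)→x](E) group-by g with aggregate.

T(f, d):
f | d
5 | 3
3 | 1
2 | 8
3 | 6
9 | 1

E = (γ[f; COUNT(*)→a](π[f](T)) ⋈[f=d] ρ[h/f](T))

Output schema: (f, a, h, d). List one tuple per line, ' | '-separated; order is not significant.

Stepwise |·|:
  T → 5
  π[f](T) → 5
  γ[f; COUNT(*)→a](π[f](T)) → 4
  T → 5
  ρ[h/f](T) → 5
  (γ[f; COUNT(*)→a](π[f](T)) ⋈[f=d] ρ[h/f](T)) → 1

== RESULT ==
f | a | h | d
3 | 2 | 5 | 3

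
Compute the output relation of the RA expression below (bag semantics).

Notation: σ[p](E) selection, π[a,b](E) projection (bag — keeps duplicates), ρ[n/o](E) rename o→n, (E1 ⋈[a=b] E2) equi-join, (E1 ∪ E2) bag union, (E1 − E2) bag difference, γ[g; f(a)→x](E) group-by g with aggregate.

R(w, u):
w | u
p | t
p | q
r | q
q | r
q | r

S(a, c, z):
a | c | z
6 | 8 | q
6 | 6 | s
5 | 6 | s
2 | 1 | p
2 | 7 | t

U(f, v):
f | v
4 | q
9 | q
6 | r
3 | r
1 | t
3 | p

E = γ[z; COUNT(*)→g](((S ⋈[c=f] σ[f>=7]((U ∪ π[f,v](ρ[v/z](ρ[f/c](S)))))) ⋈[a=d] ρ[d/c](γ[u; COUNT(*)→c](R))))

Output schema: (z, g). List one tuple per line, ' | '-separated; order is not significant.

Row counts bottom-up:
  S → 5
  U → 6
  S → 5
  ρ[f/c](S) → 5
  ρ[v/z](ρ[f/c](S)) → 5
  π[f,v](ρ[v/z](ρ[f/c](S))) → 5
  (U ∪ π[f,v](ρ[v/z](ρ[f/c](S)))) → 11
  σ[f>=7]((U ∪ π[f,v](ρ[v/z](ρ[f/c](S))))) → 3
  (S ⋈[c=f] σ[f>=7]((U ∪ π[f,v](ρ[v/z](ρ[f/c](S)))))) → 2
  R → 5
  γ[u; COUNT(*)→c](R) → 3
  ρ[d/c](γ[u; COUNT(*)→c](R)) → 3
  ((S ⋈[c=f] σ[f>=7]((U ∪ π[f,v](ρ[v/z](ρ[f/c](S)))))) ⋈[a=d] ρ[d/c](γ[u; COUNT(*)→c](R))) → 2
  γ[z; COUNT(*)→g](((S ⋈[c=f] σ[f>=7]((U ∪ π[f,v](ρ[v/z](ρ[f/c](S)))))) ⋈[a=d] ρ[d/c](γ[u; COUNT(*)→c](R)))) → 1

== RESULT ==
z | g
t | 2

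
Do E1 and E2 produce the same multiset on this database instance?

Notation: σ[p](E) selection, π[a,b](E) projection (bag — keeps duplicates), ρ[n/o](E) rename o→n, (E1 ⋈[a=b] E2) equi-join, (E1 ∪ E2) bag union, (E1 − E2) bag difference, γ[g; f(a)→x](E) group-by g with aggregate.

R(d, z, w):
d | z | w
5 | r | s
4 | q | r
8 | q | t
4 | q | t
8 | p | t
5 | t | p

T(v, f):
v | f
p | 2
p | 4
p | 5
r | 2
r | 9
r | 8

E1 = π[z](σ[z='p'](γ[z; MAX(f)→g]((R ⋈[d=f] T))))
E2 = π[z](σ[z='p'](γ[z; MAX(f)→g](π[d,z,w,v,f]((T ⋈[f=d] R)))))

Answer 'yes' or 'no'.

E1 per-node cardinality:
  R → 6
  T → 6
  (R ⋈[d=f] T) → 6
  γ[z; MAX(f)→g]((R ⋈[d=f] T)) → 4
  σ[z='p'](γ[z; MAX(f)→g]((R ⋈[d=f] T))) → 1
  π[z](σ[z='p'](γ[z; MAX(f)→g]((R ⋈[d=f] T)))) → 1
E2 per-node cardinality:
  T → 6
  R → 6
  (T ⋈[f=d] R) → 6
  π[d,z,w,v,f]((T ⋈[f=d] R)) → 6
  γ[z; MAX(f)→g](π[d,z,w,v,f]((T ⋈[f=d] R))) → 4
  σ[z='p'](γ[z; MAX(f)→g](π[d,z,w,v,f]((T ⋈[f=d] R)))) → 1
  π[z](σ[z='p'](γ[z; MAX(f)→g](π[d,z,w,v,f]((T ⋈[f=d] R))))) → 1

E1 and E2 produce the same multiset:
z
p

yes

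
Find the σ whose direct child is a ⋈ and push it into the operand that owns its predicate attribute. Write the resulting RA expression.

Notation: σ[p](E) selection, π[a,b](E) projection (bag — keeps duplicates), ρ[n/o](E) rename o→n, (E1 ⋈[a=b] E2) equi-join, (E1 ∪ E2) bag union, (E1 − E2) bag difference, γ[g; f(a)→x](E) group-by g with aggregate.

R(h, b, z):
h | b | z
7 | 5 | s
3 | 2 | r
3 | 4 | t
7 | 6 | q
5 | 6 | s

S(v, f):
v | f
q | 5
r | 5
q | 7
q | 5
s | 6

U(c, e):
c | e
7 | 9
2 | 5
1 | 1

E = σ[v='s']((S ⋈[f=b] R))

σ filters on v, owned by the left side.
E' = (σ[v='s'](S) ⋈[f=b] R)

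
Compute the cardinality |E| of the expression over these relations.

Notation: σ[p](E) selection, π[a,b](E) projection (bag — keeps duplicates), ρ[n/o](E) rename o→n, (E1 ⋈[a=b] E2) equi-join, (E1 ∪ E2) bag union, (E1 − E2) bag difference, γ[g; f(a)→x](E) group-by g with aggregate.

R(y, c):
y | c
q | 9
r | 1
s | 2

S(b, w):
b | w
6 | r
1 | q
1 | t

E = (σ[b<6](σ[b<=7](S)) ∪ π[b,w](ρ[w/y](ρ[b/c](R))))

Subexpression sizes:
  S → 3
  σ[b<=7](S) → 3
  σ[b<6](σ[b<=7](S)) → 2
  R → 3
  ρ[b/c](R) → 3
  ρ[w/y](ρ[b/c](R)) → 3
  π[b,w](ρ[w/y](ρ[b/c](R))) → 3
  (σ[b<6](σ[b<=7](S)) ∪ π[b,w](ρ[w/y](ρ[b/c](R)))) → 5

|E| = 5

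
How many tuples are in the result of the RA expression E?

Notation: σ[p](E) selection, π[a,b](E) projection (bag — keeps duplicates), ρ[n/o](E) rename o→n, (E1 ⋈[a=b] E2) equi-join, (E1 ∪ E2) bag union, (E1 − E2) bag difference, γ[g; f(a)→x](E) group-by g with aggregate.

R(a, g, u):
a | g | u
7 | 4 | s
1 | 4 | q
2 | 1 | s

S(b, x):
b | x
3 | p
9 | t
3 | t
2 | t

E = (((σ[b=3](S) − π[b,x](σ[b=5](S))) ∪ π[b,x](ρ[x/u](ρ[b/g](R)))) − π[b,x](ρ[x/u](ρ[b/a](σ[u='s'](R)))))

Subexpression sizes:
  S → 4
  σ[b=3](S) → 2
  S → 4
  σ[b=5](S) → 0
  π[b,x](σ[b=5](S)) → 0
  (σ[b=3](S) − π[b,x](σ[b=5](S))) → 2
  R → 3
  ρ[b/g](R) → 3
  ρ[x/u](ρ[b/g](R)) → 3
  π[b,x](ρ[x/u](ρ[b/g](R))) → 3
  ((σ[b=3](S) − π[b,x](σ[b=5](S))) ∪ π[b,x](ρ[x/u](ρ[b/g](R)))) → 5
  R → 3
  σ[u='s'](R) → 2
  ρ[b/a](σ[u='s'](R)) → 2
  ρ[x/u](ρ[b/a](σ[u='s'](R))) → 2
  π[b,x](ρ[x/u](ρ[b/a](σ[u='s'](R)))) → 2
  (((σ[b=3](S) − π[b,x](σ[b=5](S))) ∪ π[b,x](ρ[x/u](ρ[b/g](R)))) − π[b,x](ρ[x/u](ρ[b/a](σ[u='s'](R))))) → 5

|E| = 5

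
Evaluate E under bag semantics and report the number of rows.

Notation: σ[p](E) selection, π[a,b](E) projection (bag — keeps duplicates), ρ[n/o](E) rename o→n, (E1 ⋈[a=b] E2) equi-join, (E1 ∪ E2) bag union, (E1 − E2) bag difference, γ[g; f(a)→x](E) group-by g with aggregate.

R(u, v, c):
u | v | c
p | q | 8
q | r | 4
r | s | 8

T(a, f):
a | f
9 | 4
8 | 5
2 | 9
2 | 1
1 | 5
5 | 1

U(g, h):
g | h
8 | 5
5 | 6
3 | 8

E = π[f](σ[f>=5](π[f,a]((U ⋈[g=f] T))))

Per-node cardinality:
  U → 3
  T → 6
  (U ⋈[g=f] T) → 2
  π[f,a]((U ⋈[g=f] T)) → 2
  σ[f>=5](π[f,a]((U ⋈[g=f] T))) → 2
  π[f](σ[f>=5](π[f,a]((U ⋈[g=f] T)))) → 2

|E| = 2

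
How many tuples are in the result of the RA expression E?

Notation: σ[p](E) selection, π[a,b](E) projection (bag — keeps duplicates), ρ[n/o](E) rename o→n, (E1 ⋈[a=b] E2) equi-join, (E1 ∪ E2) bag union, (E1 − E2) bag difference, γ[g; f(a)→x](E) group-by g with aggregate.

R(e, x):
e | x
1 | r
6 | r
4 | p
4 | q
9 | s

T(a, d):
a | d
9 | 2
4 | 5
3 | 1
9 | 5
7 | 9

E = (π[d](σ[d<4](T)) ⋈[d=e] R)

Stepwise |·|:
  T → 5
  σ[d<4](T) → 2
  π[d](σ[d<4](T)) → 2
  R → 5
  (π[d](σ[d<4](T)) ⋈[d=e] R) → 1

|E| = 1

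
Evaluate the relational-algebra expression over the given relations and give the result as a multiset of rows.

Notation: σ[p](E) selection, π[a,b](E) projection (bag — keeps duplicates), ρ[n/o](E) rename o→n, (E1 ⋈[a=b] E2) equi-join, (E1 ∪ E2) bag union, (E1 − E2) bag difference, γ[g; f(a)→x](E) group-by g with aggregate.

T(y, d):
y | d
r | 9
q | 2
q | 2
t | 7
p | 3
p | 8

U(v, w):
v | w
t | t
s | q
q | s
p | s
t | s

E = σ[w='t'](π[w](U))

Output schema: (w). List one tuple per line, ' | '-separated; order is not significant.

Row counts bottom-up:
  U → 5
  π[w](U) → 5
  σ[w='t'](π[w](U)) → 1

== RESULT ==
w
t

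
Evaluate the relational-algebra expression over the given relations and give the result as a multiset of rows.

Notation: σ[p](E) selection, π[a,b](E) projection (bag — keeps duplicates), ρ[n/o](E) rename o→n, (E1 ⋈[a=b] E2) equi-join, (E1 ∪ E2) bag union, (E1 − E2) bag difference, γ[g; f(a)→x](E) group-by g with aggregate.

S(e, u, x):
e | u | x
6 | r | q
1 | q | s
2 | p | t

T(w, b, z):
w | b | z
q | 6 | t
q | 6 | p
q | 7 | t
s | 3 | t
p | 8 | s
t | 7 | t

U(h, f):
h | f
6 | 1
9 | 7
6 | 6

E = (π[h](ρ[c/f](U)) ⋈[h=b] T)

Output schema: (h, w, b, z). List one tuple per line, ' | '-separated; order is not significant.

Subexpression sizes:
  U → 3
  ρ[c/f](U) → 3
  π[h](ρ[c/f](U)) → 3
  T → 6
  (π[h](ρ[c/f](U)) ⋈[h=b] T) → 4

== RESULT ==
h | w | b | z
6 | q | 6 | p
6 | q | 6 | p
6 | q | 6 | t
6 | q | 6 | t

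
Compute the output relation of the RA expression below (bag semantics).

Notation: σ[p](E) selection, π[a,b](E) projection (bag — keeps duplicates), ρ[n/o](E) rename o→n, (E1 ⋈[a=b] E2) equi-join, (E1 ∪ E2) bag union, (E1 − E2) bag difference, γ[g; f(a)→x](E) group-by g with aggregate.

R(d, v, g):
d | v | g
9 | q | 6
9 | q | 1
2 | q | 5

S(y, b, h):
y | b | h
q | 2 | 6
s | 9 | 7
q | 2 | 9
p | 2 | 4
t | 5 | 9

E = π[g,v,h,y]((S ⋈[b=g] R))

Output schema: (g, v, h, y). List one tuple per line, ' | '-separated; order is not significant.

Row counts bottom-up:
  S → 5
  R → 3
  (S ⋈[b=g] R) → 1
  π[g,v,h,y]((S ⋈[b=g] R)) → 1

== RESULT ==
g | v | h | y
5 | q | 9 | t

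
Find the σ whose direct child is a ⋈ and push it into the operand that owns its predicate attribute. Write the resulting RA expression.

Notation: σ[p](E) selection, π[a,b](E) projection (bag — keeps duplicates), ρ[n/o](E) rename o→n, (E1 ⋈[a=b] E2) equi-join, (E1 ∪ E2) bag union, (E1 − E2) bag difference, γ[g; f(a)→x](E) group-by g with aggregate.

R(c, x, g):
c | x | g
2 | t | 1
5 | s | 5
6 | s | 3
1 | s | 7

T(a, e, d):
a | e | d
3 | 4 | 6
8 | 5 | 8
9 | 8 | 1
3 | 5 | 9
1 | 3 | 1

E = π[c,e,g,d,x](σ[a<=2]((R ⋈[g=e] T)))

σ filters on a, owned by the right side.
E' = π[c,e,g,d,x]((R ⋈[g=e] σ[a<=2](T)))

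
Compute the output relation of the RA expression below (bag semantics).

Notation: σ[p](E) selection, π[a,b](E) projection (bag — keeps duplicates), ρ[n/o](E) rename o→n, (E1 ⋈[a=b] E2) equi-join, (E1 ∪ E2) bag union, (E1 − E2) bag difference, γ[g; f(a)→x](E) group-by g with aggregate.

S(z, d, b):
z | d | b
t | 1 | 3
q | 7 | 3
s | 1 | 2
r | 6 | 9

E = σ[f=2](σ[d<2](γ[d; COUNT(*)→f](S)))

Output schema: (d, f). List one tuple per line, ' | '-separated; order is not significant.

Stepwise |·|:
  S → 4
  γ[d; COUNT(*)→f](S) → 3
  σ[d<2](γ[d; COUNT(*)→f](S)) → 1
  σ[f=2](σ[d<2](γ[d; COUNT(*)→f](S))) → 1

== RESULT ==
d | f
1 | 2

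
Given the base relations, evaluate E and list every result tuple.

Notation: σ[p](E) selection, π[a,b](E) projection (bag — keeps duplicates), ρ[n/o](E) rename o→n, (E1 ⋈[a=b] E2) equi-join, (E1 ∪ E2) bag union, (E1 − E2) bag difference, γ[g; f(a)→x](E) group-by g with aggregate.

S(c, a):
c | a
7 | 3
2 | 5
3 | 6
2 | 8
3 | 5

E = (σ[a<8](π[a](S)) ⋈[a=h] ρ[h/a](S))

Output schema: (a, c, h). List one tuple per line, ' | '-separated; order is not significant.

Per-node cardinality:
  S → 5
  π[a](S) → 5
  σ[a<8](π[a](S)) → 4
  S → 5
  ρ[h/a](S) → 5
  (σ[a<8](π[a](S)) ⋈[a=h] ρ[h/a](S)) → 6

== RESULT ==
a | c | h
3 | 7 | 3
5 | 2 | 5
5 | 2 | 5
5 | 3 | 5
5 | 3 | 5
6 | 3 | 6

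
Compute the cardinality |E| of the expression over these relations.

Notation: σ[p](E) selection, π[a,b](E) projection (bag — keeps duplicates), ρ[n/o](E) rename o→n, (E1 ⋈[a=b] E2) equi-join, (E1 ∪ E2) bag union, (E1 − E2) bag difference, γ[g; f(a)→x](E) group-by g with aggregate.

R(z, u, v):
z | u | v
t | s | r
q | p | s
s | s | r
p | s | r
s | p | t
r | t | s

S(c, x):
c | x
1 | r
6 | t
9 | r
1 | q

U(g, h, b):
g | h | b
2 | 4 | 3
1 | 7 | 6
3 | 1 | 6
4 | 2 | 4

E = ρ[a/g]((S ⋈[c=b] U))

Per-node cardinality:
  S → 4
  U → 4
  (S ⋈[c=b] U) → 2
  ρ[a/g]((S ⋈[c=b] U)) → 2

|E| = 2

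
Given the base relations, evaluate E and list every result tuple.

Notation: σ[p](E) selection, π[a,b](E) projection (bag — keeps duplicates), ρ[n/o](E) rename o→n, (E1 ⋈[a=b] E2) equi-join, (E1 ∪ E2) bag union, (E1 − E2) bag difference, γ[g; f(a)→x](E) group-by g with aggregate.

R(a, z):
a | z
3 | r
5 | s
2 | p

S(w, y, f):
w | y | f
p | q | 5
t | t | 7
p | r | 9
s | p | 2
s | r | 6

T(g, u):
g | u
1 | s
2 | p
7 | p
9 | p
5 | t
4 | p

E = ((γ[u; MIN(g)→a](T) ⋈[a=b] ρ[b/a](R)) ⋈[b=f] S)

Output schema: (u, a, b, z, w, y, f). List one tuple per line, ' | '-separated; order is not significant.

Stepwise |·|:
  T → 6
  γ[u; MIN(g)→a](T) → 3
  R → 3
  ρ[b/a](R) → 3
  (γ[u; MIN(g)→a](T) ⋈[a=b] ρ[b/a](R)) → 2
  S → 5
  ((γ[u; MIN(g)→a](T) ⋈[a=b] ρ[b/a](R)) ⋈[b=f] S) → 2

== RESULT ==
u | a | b | z | w | y | f
p | 2 | 2 | p | s | p | 2
t | 5 | 5 | s | p | q | 5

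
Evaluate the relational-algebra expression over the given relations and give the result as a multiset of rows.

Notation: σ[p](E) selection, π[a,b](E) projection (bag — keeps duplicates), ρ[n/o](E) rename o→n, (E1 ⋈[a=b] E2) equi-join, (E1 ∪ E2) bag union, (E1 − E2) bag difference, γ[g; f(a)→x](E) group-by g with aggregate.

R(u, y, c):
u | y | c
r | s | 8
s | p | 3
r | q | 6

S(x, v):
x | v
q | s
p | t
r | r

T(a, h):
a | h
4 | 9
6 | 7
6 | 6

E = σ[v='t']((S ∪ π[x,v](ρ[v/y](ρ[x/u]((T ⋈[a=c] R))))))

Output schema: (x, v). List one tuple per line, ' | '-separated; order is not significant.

Subexpression sizes:
  S → 3
  T → 3
  R → 3
  (T ⋈[a=c] R) → 2
  ρ[x/u]((T ⋈[a=c] R)) → 2
  ρ[v/y](ρ[x/u]((T ⋈[a=c] R))) → 2
  π[x,v](ρ[v/y](ρ[x/u]((T ⋈[a=c] R)))) → 2
  (S ∪ π[x,v](ρ[v/y](ρ[x/u]((T ⋈[a=c] R))))) → 5
  σ[v='t']((S ∪ π[x,v](ρ[v/y](ρ[x/u]((T ⋈[a=c] R)))))) → 1

== RESULT ==
x | v
p | t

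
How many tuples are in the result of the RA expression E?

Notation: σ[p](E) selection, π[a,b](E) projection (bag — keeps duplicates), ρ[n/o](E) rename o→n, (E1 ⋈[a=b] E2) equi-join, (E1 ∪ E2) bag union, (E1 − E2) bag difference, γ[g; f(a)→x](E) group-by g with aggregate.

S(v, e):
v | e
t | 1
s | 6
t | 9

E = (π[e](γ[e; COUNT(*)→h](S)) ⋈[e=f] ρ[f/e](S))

Per-node cardinality:
  S → 3
  γ[e; COUNT(*)→h](S) → 3
  π[e](γ[e; COUNT(*)→h](S)) → 3
  S → 3
  ρ[f/e](S) → 3
  (π[e](γ[e; COUNT(*)→h](S)) ⋈[e=f] ρ[f/e](S)) → 3

|E| = 3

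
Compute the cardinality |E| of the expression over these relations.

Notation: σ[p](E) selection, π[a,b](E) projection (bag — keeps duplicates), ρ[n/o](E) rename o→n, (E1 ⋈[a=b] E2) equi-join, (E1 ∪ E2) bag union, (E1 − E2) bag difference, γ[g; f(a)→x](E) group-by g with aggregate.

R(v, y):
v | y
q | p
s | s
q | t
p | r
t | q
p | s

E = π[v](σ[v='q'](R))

Subexpression sizes:
  R → 6
  σ[v='q'](R) → 2
  π[v](σ[v='q'](R)) → 2

|E| = 2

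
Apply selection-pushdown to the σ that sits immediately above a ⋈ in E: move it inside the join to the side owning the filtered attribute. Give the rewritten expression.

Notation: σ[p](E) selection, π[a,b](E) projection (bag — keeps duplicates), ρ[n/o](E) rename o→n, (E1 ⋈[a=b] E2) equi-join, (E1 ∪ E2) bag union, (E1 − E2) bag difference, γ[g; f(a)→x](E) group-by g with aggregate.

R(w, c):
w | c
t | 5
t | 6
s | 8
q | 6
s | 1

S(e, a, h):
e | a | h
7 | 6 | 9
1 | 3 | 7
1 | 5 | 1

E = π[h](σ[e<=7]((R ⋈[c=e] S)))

σ filters on e, owned by the right side.
E' = π[h]((R ⋈[c=e] σ[e<=7](S)))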